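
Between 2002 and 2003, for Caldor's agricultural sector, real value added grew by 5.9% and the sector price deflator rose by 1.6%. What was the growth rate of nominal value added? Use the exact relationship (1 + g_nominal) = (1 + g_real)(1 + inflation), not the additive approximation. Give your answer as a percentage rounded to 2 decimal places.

(1 + g_nom) = (1 + g_real)(1 + π) = 1.0590 × 1.0160 = 1.07594.

7.59%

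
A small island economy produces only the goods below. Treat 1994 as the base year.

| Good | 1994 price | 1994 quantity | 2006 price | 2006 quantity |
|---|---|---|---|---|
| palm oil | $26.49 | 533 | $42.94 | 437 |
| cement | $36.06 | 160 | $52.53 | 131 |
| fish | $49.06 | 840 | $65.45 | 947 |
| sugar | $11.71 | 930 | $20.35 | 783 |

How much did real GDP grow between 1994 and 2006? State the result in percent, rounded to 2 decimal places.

-0.08%

Real GDP 1994 = Nominal GDP 1994 = 26.49·533 + 36.06·160 + 49.06·840 + 11.71·930 = 71989.47.
Real GDP 2006 (at 1994 prices) = 26.49·437 + 36.06·131 + 49.06·947 + 11.71·783 = 71928.74.
Real growth = 71928.74/71989.47 − 1 = -0.0008.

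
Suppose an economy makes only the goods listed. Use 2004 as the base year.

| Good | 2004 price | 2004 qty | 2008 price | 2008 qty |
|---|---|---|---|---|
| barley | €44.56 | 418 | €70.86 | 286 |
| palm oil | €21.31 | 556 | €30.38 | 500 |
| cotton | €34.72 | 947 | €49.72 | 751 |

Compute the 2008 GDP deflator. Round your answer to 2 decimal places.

147.14

Nominal GDP 2008 = 70.86·286 + 30.38·500 + 49.72·751 = 72795.68.
Real GDP 2008 (at 2004 prices) = 44.56·286 + 21.31·500 + 34.72·751 = 49473.88.
Deflator = Nominal/Real × 100 = 72795.68/49473.88 × 100 = 147.140.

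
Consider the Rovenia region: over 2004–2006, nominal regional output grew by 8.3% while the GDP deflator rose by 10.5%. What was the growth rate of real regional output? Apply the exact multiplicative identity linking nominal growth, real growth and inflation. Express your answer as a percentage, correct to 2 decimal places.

-1.99%

(1 + g_nom) = (1 + g_real)(1 + π), so g_real = 1.0830 / 1.1050 − 1 = -0.01991.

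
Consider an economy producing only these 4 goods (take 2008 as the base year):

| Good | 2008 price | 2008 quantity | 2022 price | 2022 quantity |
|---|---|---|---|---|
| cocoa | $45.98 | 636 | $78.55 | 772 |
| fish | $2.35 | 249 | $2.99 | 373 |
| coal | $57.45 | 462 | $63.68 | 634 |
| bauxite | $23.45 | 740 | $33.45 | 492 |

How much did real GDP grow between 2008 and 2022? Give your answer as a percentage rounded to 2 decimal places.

Real GDP 2008 = Nominal GDP 2008 = 45.98·636 + 2.35·249 + 57.45·462 + 23.45·740 = 73723.33.
Real GDP 2022 (at 2008 prices) = 45.98·772 + 2.35·373 + 57.45·634 + 23.45·492 = 84333.81.
Real growth = 84333.81/73723.33 − 1 = 0.1439.

14.39%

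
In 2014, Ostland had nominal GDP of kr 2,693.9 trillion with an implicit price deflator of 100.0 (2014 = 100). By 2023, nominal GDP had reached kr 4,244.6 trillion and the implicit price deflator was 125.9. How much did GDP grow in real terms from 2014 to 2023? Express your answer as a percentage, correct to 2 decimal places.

Deflate each year: 2014 → 2693.9/1.000 = 2693.90; 2023 → 4244.6/1.259 = 3371.41.
So real GDP changed by 3371.41/2693.90 − 1 = 0.2515, i.e. 25.15%.

25.15%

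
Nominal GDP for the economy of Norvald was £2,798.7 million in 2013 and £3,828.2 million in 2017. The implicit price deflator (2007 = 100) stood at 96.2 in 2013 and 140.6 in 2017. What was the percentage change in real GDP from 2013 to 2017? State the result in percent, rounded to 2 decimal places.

Deflate each year: 2013 → 2798.7/0.962 = 2909.25; 2017 → 3828.2/1.406 = 2722.76.
So real GDP changed by 2722.76/2909.25 − 1 = -0.0641, i.e. -6.41%.

-6.41%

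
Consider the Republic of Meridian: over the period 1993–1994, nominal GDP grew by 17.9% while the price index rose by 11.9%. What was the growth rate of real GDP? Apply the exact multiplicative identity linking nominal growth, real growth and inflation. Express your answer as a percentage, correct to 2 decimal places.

(1 + g_nom) = (1 + g_real)(1 + π), so g_real = 1.1790 / 1.1190 − 1 = 0.05362.

5.36%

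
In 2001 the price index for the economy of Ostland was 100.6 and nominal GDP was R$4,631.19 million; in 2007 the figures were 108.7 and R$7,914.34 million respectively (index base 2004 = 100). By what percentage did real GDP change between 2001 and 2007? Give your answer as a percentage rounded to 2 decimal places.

58.16%

Real GDP 2001 = 4631.19 / 1.006 = 4603.57.
Real GDP 2007 = 7914.34 / 1.087 = 7280.90.
Real growth = 7280.90 / 4603.57 − 1 = 0.5816.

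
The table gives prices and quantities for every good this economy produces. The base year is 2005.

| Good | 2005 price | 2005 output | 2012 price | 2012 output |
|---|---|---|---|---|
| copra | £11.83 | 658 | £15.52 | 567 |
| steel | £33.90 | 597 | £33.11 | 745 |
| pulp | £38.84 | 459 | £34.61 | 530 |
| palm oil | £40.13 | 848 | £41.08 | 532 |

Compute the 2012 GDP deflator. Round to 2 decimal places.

99.68

Nominal GDP 2012 = 15.52·567 + 33.11·745 + 34.61·530 + 41.08·532 = 73664.65.
Real GDP 2012 (at 2005 prices) = 11.83·567 + 33.90·745 + 38.84·530 + 40.13·532 = 73897.47.
Deflator = Nominal/Real × 100 = 73664.65/73897.47 × 100 = 99.685.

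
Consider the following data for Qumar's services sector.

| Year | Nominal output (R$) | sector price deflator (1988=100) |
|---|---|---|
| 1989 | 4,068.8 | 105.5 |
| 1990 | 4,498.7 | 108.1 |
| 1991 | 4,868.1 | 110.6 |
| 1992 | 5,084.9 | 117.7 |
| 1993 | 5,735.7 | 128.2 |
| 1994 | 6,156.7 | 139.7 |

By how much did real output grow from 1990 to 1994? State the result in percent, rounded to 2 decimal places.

Real output 1990 = 4498.7/1.081 = 4161.61.
Real output 1994 = 6156.7/1.397 = 4407.09.
Change = 4407.09/4161.61 − 1 = 0.0590.

5.90%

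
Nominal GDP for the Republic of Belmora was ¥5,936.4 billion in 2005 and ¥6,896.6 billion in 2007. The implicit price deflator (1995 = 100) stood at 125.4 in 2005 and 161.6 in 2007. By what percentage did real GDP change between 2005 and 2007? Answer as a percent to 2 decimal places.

-9.85%

Deflate each year: 2005 → 5936.4/1.254 = 4733.97; 2007 → 6896.6/1.616 = 4267.70.
So real GDP changed by 4267.70/4733.97 − 1 = -0.0985, i.e. -9.85%.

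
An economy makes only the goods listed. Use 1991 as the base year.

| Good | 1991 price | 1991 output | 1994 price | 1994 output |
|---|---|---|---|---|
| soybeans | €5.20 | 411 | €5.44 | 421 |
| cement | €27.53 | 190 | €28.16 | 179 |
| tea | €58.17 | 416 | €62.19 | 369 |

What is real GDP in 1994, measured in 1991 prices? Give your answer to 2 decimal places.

€28581.80

Real GDP 1994 = Σ (p_1991 × q_1994) = 5.20·421 + 27.53·179 + 58.17·369 = 28581.80.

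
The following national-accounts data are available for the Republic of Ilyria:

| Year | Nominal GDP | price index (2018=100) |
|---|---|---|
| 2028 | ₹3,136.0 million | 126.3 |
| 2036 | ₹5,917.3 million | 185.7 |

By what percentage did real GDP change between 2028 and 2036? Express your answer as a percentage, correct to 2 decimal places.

28.33%

Deflate each year: 2028 → 3136.0/1.263 = 2482.98; 2036 → 5917.3/1.857 = 3186.48.
So real GDP changed by 3186.48/2482.98 − 1 = 0.2833, i.e. 28.33%.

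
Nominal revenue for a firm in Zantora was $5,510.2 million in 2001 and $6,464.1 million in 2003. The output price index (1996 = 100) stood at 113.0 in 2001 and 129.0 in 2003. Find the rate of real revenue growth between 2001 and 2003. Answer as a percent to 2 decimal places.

Deflate each year: 2001 → 5510.2/1.130 = 4876.28; 2003 → 6464.1/1.290 = 5010.93.
So real revenue changed by 5010.93/4876.28 − 1 = 0.0276, i.e. 2.76%.

2.76%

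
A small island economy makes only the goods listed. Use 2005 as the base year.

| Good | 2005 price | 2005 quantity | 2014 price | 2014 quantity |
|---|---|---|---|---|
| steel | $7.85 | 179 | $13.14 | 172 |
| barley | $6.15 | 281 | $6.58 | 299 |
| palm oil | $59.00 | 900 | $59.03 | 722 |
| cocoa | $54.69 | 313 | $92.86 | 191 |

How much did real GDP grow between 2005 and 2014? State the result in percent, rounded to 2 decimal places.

Real GDP 2005 = Nominal GDP 2005 = 7.85·179 + 6.15·281 + 59.00·900 + 54.69·313 = 73351.27.
Real GDP 2014 (at 2005 prices) = 7.85·172 + 6.15·299 + 59.00·722 + 54.69·191 = 56232.84.
Real growth = 56232.84/73351.27 − 1 = -0.2334.

-23.34%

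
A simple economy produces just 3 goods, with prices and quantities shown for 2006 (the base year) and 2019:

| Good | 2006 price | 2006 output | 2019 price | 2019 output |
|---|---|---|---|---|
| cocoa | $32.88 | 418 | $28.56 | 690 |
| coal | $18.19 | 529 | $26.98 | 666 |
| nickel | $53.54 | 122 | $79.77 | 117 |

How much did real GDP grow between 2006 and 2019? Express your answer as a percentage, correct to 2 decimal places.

37.35%

Real GDP 2006 = Nominal GDP 2006 = 32.88·418 + 18.19·529 + 53.54·122 = 29898.23.
Real GDP 2019 (at 2006 prices) = 32.88·690 + 18.19·666 + 53.54·117 = 41065.92.
Real growth = 41065.92/29898.23 − 1 = 0.3735.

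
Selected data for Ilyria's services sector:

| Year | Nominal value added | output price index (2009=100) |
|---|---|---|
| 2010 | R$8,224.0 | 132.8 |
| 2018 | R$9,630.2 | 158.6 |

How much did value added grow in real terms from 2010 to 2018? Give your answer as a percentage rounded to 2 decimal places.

-1.95%

Real value added 2010 = 8224.0 / 1.328 = 6192.77.
Real value added 2018 = 9630.2 / 1.586 = 6072.01.
Real growth = 6072.01 / 6192.77 − 1 = -0.0195.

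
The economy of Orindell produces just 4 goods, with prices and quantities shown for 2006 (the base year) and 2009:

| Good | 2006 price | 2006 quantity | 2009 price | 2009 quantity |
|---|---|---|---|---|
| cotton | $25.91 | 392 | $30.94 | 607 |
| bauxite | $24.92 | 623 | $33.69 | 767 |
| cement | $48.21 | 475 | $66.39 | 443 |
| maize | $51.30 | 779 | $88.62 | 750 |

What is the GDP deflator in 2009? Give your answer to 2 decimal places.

Nominal GDP 2009 = 30.94·607 + 33.69·767 + 66.39·443 + 88.62·750 = 140496.58.
Real GDP 2009 (at 2006 prices) = 25.91·607 + 24.92·767 + 48.21·443 + 51.30·750 = 94673.04.
Deflator = Nominal/Real × 100 = 140496.58/94673.04 × 100 = 148.402.

148.40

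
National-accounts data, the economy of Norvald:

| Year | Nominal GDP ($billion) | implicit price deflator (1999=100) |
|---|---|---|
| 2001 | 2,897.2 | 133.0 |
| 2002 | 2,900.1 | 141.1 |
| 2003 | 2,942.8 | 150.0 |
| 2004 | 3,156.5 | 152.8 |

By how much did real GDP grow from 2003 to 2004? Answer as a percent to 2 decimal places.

Real GDP 2003 = 2942.8/1.500 = 1961.87.
Real GDP 2004 = 3156.5/1.528 = 2065.77.
Change = 2065.77/1961.87 − 1 = 0.0530.

5.30%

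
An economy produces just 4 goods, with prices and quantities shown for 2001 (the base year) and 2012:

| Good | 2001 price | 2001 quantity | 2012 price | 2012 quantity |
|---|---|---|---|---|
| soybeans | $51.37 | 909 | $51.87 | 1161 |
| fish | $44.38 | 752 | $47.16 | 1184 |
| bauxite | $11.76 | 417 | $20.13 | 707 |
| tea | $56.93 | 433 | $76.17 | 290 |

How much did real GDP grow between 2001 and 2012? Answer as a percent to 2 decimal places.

24.98%

Real GDP 2001 = Nominal GDP 2001 = 51.37·909 + 44.38·752 + 11.76·417 + 56.93·433 = 109623.70.
Real GDP 2012 (at 2001 prices) = 51.37·1161 + 44.38·1184 + 11.76·707 + 56.93·290 = 137010.51.
Real growth = 137010.51/109623.70 − 1 = 0.2498.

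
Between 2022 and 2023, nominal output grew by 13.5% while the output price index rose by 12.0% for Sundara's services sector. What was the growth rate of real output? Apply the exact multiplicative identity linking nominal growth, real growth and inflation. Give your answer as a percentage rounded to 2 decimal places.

(1 + g_nom) = (1 + g_real)(1 + π), so g_real = 1.1350 / 1.1200 − 1 = 0.01339.

1.34%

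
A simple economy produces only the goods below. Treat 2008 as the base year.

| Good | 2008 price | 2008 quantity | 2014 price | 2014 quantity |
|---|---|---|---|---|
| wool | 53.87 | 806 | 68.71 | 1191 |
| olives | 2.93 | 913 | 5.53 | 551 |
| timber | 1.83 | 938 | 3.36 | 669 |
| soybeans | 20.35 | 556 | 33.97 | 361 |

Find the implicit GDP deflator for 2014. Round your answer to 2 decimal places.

Nominal GDP 2014 = 68.71·1191 + 5.53·551 + 3.36·669 + 33.97·361 = 99391.65.
Real GDP 2014 (at 2008 prices) = 53.87·1191 + 2.93·551 + 1.83·669 + 20.35·361 = 74344.22.
Deflator = Nominal/Real × 100 = 99391.65/74344.22 × 100 = 133.691.

133.69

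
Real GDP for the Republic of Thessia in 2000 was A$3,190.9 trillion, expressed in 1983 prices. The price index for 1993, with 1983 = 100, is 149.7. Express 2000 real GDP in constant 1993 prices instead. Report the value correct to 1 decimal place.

A$4,776.8 trillion

Real GDP in 1993 prices = Real GDP in 1983 prices × (P_1993/P_1983) = 3190.9 × 1.497 = 4776.78.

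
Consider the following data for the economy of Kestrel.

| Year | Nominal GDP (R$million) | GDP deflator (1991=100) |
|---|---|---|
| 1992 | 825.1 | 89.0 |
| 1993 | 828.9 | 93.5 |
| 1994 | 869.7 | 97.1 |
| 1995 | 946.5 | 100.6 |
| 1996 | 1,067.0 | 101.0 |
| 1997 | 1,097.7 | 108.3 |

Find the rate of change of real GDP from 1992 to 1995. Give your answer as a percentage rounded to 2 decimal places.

1.49%

Real GDP 1992 = 825.1/0.890 = 927.08.
Real GDP 1995 = 946.5/1.006 = 940.85.
Change = 940.85/927.08 − 1 = 0.0149.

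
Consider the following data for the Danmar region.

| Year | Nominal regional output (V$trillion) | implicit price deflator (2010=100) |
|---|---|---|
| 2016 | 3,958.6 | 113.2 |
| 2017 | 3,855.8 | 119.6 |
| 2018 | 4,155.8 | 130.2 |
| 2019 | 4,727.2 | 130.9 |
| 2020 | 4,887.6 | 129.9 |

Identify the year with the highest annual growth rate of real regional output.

2017: real = 3855.8/1.196 = 3223.91; growth vs 2016 (3497.00) = -7.81%.
2018: real = 4155.8/1.302 = 3191.86; growth vs 2017 (3223.91) = -0.99%.
2019: real = 4727.2/1.309 = 3611.31; growth vs 2018 (3191.86) = 13.14%.
2020: real = 4887.6/1.299 = 3762.59; growth vs 2019 (3611.31) = 4.19%.

2019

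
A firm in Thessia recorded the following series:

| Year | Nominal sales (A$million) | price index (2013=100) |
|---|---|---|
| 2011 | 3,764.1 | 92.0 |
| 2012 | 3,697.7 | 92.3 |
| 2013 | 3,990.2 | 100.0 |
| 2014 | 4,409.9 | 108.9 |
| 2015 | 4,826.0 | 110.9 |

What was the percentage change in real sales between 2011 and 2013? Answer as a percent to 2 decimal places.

Real sales 2011 = 3764.1/0.920 = 4091.41.
Real sales 2013 = 3990.2/1.000 = 3990.20.
Change = 3990.20/4091.41 − 1 = -0.0247.

-2.47%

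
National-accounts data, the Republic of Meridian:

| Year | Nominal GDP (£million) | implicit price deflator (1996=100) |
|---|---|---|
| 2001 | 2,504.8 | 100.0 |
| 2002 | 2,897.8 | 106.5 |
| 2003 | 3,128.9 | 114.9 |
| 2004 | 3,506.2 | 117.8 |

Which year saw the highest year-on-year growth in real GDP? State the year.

2004

2002: real = 2897.8/1.065 = 2720.94; growth vs 2001 (2504.80) = 8.63%.
2003: real = 3128.9/1.149 = 2723.15; growth vs 2002 (2720.94) = 0.08%.
2004: real = 3506.2/1.178 = 2976.40; growth vs 2003 (2723.15) = 9.30%.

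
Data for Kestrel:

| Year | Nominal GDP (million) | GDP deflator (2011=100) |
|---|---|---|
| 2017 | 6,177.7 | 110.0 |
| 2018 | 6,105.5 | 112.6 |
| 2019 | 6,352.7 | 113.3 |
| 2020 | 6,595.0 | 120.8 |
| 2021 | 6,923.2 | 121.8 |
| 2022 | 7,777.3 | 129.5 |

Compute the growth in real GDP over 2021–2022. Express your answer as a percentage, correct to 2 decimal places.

5.66%

Real GDP 2021 = 6923.2/1.218 = 5684.07.
Real GDP 2022 = 7777.3/1.295 = 6005.64.
Change = 6005.64/5684.07 − 1 = 0.0566.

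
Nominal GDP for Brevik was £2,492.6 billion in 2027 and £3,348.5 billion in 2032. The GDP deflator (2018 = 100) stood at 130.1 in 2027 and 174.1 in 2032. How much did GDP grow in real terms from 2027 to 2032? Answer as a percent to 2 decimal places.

0.39%

Deflate each year: 2027 → 2492.6/1.301 = 1915.91; 2032 → 3348.5/1.741 = 1923.32.
So real GDP changed by 1923.32/1915.91 − 1 = 0.0039, i.e. 0.39%.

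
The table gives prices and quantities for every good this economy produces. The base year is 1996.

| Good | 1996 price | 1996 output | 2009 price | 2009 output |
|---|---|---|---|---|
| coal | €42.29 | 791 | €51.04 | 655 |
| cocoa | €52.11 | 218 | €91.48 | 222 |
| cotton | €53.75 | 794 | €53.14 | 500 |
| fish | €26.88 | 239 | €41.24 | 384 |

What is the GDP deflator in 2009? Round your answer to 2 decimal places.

Nominal GDP 2009 = 51.04·655 + 91.48·222 + 53.14·500 + 41.24·384 = 96145.92.
Real GDP 2009 (at 1996 prices) = 42.29·655 + 52.11·222 + 53.75·500 + 26.88·384 = 76465.29.
Deflator = Nominal/Real × 100 = 96145.92/76465.29 × 100 = 125.738.

125.74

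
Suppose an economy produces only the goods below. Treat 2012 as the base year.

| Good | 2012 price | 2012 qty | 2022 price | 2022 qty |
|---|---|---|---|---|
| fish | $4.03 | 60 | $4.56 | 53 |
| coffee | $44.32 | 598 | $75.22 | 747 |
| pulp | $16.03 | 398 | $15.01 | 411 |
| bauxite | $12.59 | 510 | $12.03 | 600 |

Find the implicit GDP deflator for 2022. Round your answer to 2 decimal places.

Nominal GDP 2022 = 4.56·53 + 75.22·747 + 15.01·411 + 12.03·600 = 69818.13.
Real GDP 2022 (at 2012 prices) = 4.03·53 + 44.32·747 + 16.03·411 + 12.59·600 = 47462.96.
Deflator = Nominal/Real × 100 = 69818.13/47462.96 × 100 = 147.100.

147.10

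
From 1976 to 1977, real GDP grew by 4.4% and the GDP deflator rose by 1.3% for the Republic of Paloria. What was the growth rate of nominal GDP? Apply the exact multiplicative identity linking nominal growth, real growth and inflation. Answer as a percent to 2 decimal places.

5.76%

(1 + g_nom) = (1 + g_real)(1 + π) = 1.0440 × 1.0130 = 1.05757.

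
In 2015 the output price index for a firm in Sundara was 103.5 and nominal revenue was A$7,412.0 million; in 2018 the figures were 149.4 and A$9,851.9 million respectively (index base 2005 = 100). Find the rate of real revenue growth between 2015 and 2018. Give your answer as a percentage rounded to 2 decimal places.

Deflate each year: 2015 → 7412.0/1.035 = 7161.35; 2018 → 9851.9/1.494 = 6594.31.
So real revenue changed by 6594.31/7161.35 − 1 = -0.0792, i.e. -7.92%.

-7.92%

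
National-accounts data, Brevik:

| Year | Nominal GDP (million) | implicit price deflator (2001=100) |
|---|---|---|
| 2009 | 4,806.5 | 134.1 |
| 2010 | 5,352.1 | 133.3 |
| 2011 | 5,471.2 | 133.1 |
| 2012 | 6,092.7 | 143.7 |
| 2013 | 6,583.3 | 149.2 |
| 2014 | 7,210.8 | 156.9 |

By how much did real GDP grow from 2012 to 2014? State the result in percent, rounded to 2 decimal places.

Real GDP 2012 = 6092.7/1.437 = 4239.87.
Real GDP 2014 = 7210.8/1.569 = 4595.79.
Change = 4595.79/4239.87 − 1 = 0.0839.

8.39%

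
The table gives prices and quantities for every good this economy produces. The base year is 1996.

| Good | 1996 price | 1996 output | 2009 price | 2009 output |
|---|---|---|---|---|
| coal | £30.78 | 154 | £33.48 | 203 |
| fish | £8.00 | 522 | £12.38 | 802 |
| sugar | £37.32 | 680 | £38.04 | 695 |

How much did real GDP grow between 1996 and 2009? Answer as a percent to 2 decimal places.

Real GDP 1996 = Nominal GDP 1996 = 30.78·154 + 8.00·522 + 37.32·680 = 34293.72.
Real GDP 2009 (at 1996 prices) = 30.78·203 + 8.00·802 + 37.32·695 = 38601.74.
Real growth = 38601.74/34293.72 − 1 = 0.1256.

12.56%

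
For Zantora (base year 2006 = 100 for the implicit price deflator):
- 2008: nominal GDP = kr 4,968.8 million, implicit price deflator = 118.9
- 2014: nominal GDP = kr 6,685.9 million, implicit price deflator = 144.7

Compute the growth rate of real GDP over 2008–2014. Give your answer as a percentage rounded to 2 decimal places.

10.57%

Deflate each year: 2008 → 4968.8/1.189 = 4178.97; 2014 → 6685.9/1.447 = 4620.53.
So real GDP changed by 4620.53/4178.97 − 1 = 0.1057, i.e. 10.57%.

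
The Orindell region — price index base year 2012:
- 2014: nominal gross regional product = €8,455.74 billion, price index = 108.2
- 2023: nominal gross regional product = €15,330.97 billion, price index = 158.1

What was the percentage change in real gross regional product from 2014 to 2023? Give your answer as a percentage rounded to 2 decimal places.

Real gross regional product 2014 = 8455.74 / 1.082 = 7814.92.
Real gross regional product 2023 = 15330.97 / 1.581 = 9697.01.
Real growth = 9697.01 / 7814.92 − 1 = 0.2408.

24.08%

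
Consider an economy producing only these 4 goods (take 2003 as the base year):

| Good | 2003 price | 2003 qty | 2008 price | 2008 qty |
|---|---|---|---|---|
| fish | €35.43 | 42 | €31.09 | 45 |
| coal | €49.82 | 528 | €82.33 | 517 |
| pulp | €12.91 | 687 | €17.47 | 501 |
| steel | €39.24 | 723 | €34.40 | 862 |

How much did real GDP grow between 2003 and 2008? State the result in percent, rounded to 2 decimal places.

4.02%

Real GDP 2003 = Nominal GDP 2003 = 35.43·42 + 49.82·528 + 12.91·687 + 39.24·723 = 65032.71.
Real GDP 2008 (at 2003 prices) = 35.43·45 + 49.82·517 + 12.91·501 + 39.24·862 = 67644.08.
Real growth = 67644.08/65032.71 − 1 = 0.0402.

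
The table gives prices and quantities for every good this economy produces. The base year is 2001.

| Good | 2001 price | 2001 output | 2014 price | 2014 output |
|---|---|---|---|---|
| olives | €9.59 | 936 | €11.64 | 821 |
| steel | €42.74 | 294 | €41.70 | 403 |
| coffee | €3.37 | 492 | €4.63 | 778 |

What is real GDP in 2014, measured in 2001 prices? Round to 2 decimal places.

Real GDP 2014 = Σ (p_2001 × q_2014) = 9.59·821 + 42.74·403 + 3.37·778 = 27719.47.

€27719.47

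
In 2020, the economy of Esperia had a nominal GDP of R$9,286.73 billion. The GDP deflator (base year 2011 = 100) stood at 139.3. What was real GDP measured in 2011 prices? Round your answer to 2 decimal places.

Real GDP = Nominal / (GDP deflator/100) = 9286.73 / 1.393 = 6666.71.

R$6,666.71 billion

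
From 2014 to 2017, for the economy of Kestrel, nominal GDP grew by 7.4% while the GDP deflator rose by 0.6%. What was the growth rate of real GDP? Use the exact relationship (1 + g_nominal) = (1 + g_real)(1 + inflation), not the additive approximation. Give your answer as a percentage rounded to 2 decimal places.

6.76%

(1 + g_nom) = (1 + g_real)(1 + π), so g_real = 1.0740 / 1.0060 − 1 = 0.06759.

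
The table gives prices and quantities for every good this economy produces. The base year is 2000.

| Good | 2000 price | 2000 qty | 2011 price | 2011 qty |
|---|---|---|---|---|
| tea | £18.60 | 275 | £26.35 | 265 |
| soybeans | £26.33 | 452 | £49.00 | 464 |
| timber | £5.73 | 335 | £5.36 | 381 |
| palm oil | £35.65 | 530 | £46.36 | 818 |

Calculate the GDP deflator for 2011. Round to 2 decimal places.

Nominal GDP 2011 = 26.35·265 + 49.00·464 + 5.36·381 + 46.36·818 = 69683.39.
Real GDP 2011 (at 2000 prices) = 18.60·265 + 26.33·464 + 5.73·381 + 35.65·818 = 48490.95.
Deflator = Nominal/Real × 100 = 69683.39/48490.95 × 100 = 143.704.

143.70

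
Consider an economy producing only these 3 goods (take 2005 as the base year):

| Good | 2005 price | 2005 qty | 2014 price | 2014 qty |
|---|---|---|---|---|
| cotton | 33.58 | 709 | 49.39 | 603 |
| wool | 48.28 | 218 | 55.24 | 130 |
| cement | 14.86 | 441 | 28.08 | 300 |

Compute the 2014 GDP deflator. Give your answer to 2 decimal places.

Nominal GDP 2014 = 49.39·603 + 55.24·130 + 28.08·300 = 45387.37.
Real GDP 2014 (at 2005 prices) = 33.58·603 + 48.28·130 + 14.86·300 = 30983.14.
Deflator = Nominal/Real × 100 = 45387.37/30983.14 × 100 = 146.491.

146.49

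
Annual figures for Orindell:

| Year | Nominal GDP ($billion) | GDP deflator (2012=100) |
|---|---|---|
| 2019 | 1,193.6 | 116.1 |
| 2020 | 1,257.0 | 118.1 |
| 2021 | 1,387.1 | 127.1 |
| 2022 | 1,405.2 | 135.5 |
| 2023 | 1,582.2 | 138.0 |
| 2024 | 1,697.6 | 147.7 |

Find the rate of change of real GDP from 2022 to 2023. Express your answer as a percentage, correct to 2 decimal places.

10.56%

Real GDP 2022 = 1405.2/1.355 = 1037.05.
Real GDP 2023 = 1582.2/1.380 = 1146.52.
Change = 1146.52/1037.05 − 1 = 0.1056.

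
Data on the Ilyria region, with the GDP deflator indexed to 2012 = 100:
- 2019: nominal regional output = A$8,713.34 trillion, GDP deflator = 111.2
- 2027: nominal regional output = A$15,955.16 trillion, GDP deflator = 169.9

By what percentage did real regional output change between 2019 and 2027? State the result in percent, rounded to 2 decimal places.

Deflate each year: 2019 → 8713.34/1.112 = 7835.74; 2027 → 15955.16/1.699 = 9390.91.
So real regional output changed by 9390.91/7835.74 − 1 = 0.1985, i.e. 19.85%.

19.85%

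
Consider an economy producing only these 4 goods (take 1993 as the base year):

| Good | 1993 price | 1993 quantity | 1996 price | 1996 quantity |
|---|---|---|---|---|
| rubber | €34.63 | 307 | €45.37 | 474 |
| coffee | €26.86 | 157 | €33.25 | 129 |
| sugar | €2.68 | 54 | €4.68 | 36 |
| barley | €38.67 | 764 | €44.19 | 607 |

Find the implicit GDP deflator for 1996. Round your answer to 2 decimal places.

Nominal GDP 1996 = 45.37·474 + 33.25·129 + 4.68·36 + 44.19·607 = 52786.44.
Real GDP 1996 (at 1993 prices) = 34.63·474 + 26.86·129 + 2.68·36 + 38.67·607 = 43448.73.
Deflator = Nominal/Real × 100 = 52786.44/43448.73 × 100 = 121.491.

121.49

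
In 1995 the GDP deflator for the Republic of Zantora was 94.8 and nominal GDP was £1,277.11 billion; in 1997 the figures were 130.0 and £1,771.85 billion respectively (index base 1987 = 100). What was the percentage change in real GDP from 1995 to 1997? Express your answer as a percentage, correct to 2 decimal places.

1.17%

Real GDP 1995 = 1277.11 / 0.948 = 1347.16.
Real GDP 1997 = 1771.85 / 1.300 = 1362.96.
Real growth = 1362.96 / 1347.16 − 1 = 0.0117.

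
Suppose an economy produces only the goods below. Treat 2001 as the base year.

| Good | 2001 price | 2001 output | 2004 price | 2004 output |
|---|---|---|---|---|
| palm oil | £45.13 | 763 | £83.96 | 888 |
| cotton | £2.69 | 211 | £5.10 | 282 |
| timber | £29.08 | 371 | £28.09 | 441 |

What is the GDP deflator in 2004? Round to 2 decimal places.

164.71

Nominal GDP 2004 = 83.96·888 + 5.10·282 + 28.09·441 = 88382.37.
Real GDP 2004 (at 2001 prices) = 45.13·888 + 2.69·282 + 29.08·441 = 53658.30.
Deflator = Nominal/Real × 100 = 88382.37/53658.30 × 100 = 164.713.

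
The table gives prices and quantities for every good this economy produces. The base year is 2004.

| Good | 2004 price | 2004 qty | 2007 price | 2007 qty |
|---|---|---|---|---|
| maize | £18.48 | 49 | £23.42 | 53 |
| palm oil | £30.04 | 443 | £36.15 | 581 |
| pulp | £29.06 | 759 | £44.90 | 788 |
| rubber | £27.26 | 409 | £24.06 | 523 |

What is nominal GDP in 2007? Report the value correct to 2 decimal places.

£70208.99

Nominal GDP 2007 = Σ (p_2007 × q_2007) = 23.42·53 + 36.15·581 + 44.90·788 + 24.06·523 = 70208.99.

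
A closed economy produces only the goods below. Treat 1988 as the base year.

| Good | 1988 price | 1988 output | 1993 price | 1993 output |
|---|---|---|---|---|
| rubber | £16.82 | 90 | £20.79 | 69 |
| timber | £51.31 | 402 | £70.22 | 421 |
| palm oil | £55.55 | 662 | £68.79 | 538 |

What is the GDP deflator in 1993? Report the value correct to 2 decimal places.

129.17

Nominal GDP 1993 = 20.79·69 + 70.22·421 + 68.79·538 = 68006.15.
Real GDP 1993 (at 1988 prices) = 16.82·69 + 51.31·421 + 55.55·538 = 52647.99.
Deflator = Nominal/Real × 100 = 68006.15/52647.99 × 100 = 129.171.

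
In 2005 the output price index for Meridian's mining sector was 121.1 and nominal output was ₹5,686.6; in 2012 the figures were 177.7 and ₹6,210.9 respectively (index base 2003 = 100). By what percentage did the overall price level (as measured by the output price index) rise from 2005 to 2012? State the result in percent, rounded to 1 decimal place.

Price-level change = 177.7 / 121.1 − 1 = 0.4674.

46.7%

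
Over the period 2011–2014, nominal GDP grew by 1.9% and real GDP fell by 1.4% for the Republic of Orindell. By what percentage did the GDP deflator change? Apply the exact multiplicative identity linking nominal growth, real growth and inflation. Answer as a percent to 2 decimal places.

(1 + g_nom) = (1 + g_real)(1 + π), so π = 1.0190 / 0.9860 − 1 = 0.03347.

3.35%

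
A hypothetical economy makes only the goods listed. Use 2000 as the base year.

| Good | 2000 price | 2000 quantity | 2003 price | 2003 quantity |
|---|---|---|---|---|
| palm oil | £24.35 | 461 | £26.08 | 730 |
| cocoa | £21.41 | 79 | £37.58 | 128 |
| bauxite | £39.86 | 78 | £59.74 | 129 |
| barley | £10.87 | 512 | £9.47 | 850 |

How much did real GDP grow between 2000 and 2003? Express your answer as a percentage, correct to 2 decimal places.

Real GDP 2000 = Nominal GDP 2000 = 24.35·461 + 21.41·79 + 39.86·78 + 10.87·512 = 21591.26.
Real GDP 2003 (at 2000 prices) = 24.35·730 + 21.41·128 + 39.86·129 + 10.87·850 = 34897.42.
Real growth = 34897.42/21591.26 − 1 = 0.6163.

61.63%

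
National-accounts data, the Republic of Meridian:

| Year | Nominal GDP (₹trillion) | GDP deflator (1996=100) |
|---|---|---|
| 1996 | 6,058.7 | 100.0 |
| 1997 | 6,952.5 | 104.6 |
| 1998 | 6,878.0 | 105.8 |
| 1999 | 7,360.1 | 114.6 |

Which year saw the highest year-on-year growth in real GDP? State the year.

1997: real = 6952.5/1.046 = 6646.75; growth vs 1996 (6058.70) = 9.71%.
1998: real = 6878.0/1.058 = 6500.95; growth vs 1997 (6646.75) = -2.19%.
1999: real = 7360.1/1.146 = 6422.43; growth vs 1998 (6500.95) = -1.21%.

1997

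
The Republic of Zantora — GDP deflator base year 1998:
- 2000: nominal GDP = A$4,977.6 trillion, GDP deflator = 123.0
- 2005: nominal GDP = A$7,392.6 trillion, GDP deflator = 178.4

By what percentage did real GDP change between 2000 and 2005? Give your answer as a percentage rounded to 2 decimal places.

Real GDP 2000 = 4977.6 / 1.230 = 4046.83.
Real GDP 2005 = 7392.6 / 1.784 = 4143.83.
Real growth = 4143.83 / 4046.83 − 1 = 0.0240.

2.40%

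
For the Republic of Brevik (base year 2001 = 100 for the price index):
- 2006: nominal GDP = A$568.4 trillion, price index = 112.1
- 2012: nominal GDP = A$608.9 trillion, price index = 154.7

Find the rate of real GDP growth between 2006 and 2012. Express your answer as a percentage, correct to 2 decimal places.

-22.37%

Deflate each year: 2006 → 568.4/1.121 = 507.05; 2012 → 608.9/1.547 = 393.60.
So real GDP changed by 393.60/507.05 − 1 = -0.2237, i.e. -22.37%.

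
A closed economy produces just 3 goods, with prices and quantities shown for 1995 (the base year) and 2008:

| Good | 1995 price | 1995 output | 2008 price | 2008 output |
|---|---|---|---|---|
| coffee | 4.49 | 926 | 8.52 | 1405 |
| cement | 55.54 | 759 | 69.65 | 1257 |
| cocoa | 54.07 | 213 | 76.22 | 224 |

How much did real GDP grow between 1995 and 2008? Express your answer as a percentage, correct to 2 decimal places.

52.58%

Real GDP 1995 = Nominal GDP 1995 = 4.49·926 + 55.54·759 + 54.07·213 = 57829.51.
Real GDP 2008 (at 1995 prices) = 4.49·1405 + 55.54·1257 + 54.07·224 = 88233.91.
Real growth = 88233.91/57829.51 − 1 = 0.5258.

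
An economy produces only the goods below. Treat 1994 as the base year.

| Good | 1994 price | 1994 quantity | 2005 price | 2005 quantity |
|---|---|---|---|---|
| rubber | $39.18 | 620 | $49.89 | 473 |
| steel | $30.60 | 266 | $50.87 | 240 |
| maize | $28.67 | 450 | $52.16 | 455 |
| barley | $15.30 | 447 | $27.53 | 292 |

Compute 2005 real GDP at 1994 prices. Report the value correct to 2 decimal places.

Real GDP 2005 = Σ (p_1994 × q_2005) = 39.18·473 + 30.60·240 + 28.67·455 + 15.30·292 = 43388.59.

$43388.59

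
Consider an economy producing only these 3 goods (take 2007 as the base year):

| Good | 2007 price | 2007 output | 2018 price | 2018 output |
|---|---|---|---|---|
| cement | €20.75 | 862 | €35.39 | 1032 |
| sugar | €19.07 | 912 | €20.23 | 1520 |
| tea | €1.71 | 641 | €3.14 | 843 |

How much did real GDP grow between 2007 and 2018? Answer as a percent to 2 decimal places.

Real GDP 2007 = Nominal GDP 2007 = 20.75·862 + 19.07·912 + 1.71·641 = 36374.45.
Real GDP 2018 (at 2007 prices) = 20.75·1032 + 19.07·1520 + 1.71·843 = 51841.93.
Real growth = 51841.93/36374.45 − 1 = 0.4252.

42.52%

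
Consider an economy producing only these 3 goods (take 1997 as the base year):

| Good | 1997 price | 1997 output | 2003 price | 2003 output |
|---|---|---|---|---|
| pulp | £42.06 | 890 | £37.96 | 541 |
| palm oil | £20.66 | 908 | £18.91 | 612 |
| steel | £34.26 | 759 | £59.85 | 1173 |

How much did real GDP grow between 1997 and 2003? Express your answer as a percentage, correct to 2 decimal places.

Real GDP 1997 = Nominal GDP 1997 = 42.06·890 + 20.66·908 + 34.26·759 = 82196.02.
Real GDP 2003 (at 1997 prices) = 42.06·541 + 20.66·612 + 34.26·1173 = 75585.36.
Real growth = 75585.36/82196.02 − 1 = -0.0804.

-8.04%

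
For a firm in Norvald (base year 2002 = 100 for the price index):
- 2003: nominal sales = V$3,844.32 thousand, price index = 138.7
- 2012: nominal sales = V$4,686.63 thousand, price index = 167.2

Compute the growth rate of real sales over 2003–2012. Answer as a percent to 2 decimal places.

Real sales 2003 = 3844.32 / 1.387 = 2771.68.
Real sales 2012 = 4686.63 / 1.672 = 2803.01.
Real growth = 2803.01 / 2771.68 − 1 = 0.0113.

1.13%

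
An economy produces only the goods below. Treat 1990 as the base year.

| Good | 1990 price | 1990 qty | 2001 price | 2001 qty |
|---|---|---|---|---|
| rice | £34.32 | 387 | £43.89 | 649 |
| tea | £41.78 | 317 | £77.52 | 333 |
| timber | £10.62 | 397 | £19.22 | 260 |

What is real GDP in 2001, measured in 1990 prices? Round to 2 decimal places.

£38947.62

Real GDP 2001 = Σ (p_1990 × q_2001) = 34.32·649 + 41.78·333 + 10.62·260 = 38947.62.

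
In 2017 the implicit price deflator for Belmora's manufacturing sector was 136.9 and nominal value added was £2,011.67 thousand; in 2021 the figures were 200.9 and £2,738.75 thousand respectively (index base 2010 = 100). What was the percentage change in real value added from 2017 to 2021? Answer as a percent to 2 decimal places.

Deflate each year: 2017 → 2011.67/1.369 = 1469.44; 2021 → 2738.75/2.009 = 1363.24.
So real value added changed by 1363.24/1469.44 − 1 = -0.0723, i.e. -7.23%.

-7.23%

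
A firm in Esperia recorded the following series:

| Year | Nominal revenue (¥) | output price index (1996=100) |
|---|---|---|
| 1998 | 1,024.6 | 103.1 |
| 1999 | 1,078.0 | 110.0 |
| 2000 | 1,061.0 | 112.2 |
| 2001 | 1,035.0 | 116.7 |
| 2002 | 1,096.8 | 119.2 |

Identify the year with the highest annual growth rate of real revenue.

2002

1999: real = 1078.0/1.100 = 980.00; growth vs 1998 (993.79) = -1.39%.
2000: real = 1061.0/1.122 = 945.63; growth vs 1999 (980.00) = -3.51%.
2001: real = 1035.0/1.167 = 886.89; growth vs 2000 (945.63) = -6.21%.
2002: real = 1096.8/1.192 = 920.13; growth vs 2001 (886.89) = 3.75%.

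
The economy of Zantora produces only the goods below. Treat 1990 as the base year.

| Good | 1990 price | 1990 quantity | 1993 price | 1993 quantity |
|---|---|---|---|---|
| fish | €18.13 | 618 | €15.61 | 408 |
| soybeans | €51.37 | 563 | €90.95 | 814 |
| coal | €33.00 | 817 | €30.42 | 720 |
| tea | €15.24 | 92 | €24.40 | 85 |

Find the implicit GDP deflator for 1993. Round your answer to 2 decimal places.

Nominal GDP 1993 = 15.61·408 + 90.95·814 + 30.42·720 + 24.40·85 = 104378.58.
Real GDP 1993 (at 1990 prices) = 18.13·408 + 51.37·814 + 33.00·720 + 15.24·85 = 74267.62.
Deflator = Nominal/Real × 100 = 104378.58/74267.62 × 100 = 140.544.

140.54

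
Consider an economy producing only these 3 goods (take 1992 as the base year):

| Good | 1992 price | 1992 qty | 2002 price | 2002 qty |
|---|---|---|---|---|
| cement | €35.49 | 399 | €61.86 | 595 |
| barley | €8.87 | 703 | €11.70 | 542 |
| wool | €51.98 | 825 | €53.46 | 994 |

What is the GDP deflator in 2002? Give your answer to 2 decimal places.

Nominal GDP 2002 = 61.86·595 + 11.70·542 + 53.46·994 = 96287.34.
Real GDP 2002 (at 1992 prices) = 35.49·595 + 8.87·542 + 51.98·994 = 77592.21.
Deflator = Nominal/Real × 100 = 96287.34/77592.21 × 100 = 124.094.

124.09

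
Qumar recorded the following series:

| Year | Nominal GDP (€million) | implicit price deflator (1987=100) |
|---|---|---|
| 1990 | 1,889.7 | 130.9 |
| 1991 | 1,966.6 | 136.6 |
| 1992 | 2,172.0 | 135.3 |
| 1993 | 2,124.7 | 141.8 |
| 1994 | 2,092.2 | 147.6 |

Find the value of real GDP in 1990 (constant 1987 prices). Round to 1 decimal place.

Real GDP 1990 = 1889.7 / 1.309 = 1443.62.

€1,443.6 million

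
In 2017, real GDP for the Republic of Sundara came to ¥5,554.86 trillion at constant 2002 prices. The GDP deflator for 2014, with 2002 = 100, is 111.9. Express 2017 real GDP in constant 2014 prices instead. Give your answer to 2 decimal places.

¥6,215.89 trillion

Real GDP in 2014 prices = Real GDP in 2002 prices × (P_2014/P_2002) = 5554.86 × 1.119 = 6215.89.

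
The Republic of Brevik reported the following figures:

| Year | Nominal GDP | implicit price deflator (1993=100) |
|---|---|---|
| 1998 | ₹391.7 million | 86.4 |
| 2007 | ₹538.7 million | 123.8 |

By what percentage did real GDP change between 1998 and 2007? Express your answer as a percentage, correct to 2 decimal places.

Real GDP 1998 = 391.7 / 0.864 = 453.36.
Real GDP 2007 = 538.7 / 1.238 = 435.14.
Real growth = 435.14 / 453.36 − 1 = -0.0402.

-4.02%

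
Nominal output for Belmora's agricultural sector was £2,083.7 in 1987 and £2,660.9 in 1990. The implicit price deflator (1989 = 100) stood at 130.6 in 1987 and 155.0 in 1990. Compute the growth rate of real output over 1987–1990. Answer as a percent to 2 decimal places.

Real output 1987 = 2083.7 / 1.306 = 1595.48.
Real output 1990 = 2660.9 / 1.550 = 1716.71.
Real growth = 1716.71 / 1595.48 − 1 = 0.0760.

7.60%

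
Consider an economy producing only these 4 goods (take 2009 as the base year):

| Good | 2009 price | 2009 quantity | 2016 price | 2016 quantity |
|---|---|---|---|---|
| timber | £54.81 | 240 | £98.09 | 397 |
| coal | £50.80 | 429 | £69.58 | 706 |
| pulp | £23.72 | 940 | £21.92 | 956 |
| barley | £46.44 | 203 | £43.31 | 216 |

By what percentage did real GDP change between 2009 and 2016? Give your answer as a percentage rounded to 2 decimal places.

Real GDP 2009 = Nominal GDP 2009 = 54.81·240 + 50.80·429 + 23.72·940 + 46.44·203 = 66671.72.
Real GDP 2016 (at 2009 prices) = 54.81·397 + 50.80·706 + 23.72·956 + 46.44·216 = 90331.73.
Real growth = 90331.73/66671.72 − 1 = 0.3549.

35.49%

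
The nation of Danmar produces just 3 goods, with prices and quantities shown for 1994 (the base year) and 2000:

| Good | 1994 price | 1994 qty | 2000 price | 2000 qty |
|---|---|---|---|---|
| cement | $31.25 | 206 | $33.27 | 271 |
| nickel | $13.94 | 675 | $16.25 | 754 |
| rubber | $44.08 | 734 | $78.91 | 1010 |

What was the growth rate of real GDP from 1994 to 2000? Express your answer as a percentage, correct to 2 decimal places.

31.74%

Real GDP 1994 = Nominal GDP 1994 = 31.25·206 + 13.94·675 + 44.08·734 = 48201.72.
Real GDP 2000 (at 1994 prices) = 31.25·271 + 13.94·754 + 44.08·1010 = 63500.31.
Real growth = 63500.31/48201.72 − 1 = 0.3174.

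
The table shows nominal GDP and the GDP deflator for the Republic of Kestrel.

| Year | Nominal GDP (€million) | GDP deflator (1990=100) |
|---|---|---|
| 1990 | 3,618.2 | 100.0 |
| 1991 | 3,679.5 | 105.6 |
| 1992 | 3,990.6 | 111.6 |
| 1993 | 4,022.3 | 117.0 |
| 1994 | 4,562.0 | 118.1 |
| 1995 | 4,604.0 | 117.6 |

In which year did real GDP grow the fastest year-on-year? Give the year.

1991: real = 3679.5/1.056 = 3484.38; growth vs 1990 (3618.20) = -3.70%.
1992: real = 3990.6/1.116 = 3575.81; growth vs 1991 (3484.38) = 2.62%.
1993: real = 4022.3/1.170 = 3437.86; growth vs 1992 (3575.81) = -3.86%.
1994: real = 4562.0/1.181 = 3862.83; growth vs 1993 (3437.86) = 12.36%.
1995: real = 4604.0/1.176 = 3914.97; growth vs 1994 (3862.83) = 1.35%.

1994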